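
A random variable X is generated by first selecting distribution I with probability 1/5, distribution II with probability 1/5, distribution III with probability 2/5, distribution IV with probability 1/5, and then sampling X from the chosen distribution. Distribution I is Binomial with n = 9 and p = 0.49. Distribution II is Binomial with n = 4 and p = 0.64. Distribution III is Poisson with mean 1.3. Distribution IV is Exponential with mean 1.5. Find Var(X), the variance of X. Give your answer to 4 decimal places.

3.0287

Per component, I: μ=4.41, E[X²]=21.6972; II: μ=2.56, E[X²]=7.4752; III: μ=1.3, E[X²]=2.99; IV: μ=1.5, E[X²]=4.5.
E[X] = 0.2·4.41 + 0.2·2.56 + 0.4·1.3 + 0.2·1.5 = 2.214.
E[X²] = 0.2·21.6972 + 0.2·7.4752 + 0.4·2.99 + 0.2·4.5 = 7.93048.
Var(X) = E[X²] − (E[X])² = 7.93048 − 4.9018 = 3.02868.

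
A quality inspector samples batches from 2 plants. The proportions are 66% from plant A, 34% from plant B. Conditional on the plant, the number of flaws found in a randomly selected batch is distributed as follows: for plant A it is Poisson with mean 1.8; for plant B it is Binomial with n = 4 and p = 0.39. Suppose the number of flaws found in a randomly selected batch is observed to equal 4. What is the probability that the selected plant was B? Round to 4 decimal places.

Likelihoods P(X=4 | ·): A: 0.0723017; B: 0.0231344.
Posterior ∝ prior × likelihood. Numerator for B: 0.34·0.0231344 = 0.0078657.
Normalizing constant: 0.66·0.0723017 + 0.34·0.0231344 = 0.0555848.
P(B | observation) = 0.0078657 / 0.0555848 = 0.141508.

0.1415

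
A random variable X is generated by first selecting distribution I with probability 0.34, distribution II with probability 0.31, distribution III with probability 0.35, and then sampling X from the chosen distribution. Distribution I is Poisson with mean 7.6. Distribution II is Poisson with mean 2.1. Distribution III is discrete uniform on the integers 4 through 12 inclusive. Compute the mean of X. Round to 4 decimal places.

Component means — I: 7.6; II: 2.1; III: 8.
E[X] = 0.34·7.6 + 0.31·2.1 + 0.35·8 = 6.035.

6.0350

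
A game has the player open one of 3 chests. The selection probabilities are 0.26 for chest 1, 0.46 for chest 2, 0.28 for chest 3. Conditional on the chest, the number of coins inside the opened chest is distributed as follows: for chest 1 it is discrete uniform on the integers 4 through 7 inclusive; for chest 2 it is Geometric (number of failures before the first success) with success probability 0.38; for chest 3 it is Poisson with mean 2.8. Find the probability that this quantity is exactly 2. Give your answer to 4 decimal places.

0.1339

Conditional on each chest, P(X = 2): 1: 0; 2: 0.146072; 3: 0.238375.
By total probability, P(X = 2) = 0.26·0 + 0.46·0.146072 + 0.28·0.238375 = 0.133938.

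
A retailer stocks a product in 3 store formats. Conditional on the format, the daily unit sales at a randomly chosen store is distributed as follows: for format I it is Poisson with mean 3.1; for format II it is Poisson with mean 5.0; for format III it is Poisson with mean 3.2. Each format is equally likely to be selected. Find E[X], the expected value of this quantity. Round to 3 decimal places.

3.767

Component means — I: 3.1; II: 5; III: 3.2.
E[X] = 0.333333·3.1 + 0.333333·5 + 0.333333·3.2 = 3.76667.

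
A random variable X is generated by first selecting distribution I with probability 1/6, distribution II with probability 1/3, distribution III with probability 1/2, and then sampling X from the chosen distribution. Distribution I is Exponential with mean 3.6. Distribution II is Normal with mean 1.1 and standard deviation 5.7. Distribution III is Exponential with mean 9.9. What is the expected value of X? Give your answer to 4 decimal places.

Component means — I: 3.6; II: 1.1; III: 9.9.
E[X] = 0.166667·3.6 + 0.333333·1.1 + 0.5·9.9 = 5.91667.

5.9167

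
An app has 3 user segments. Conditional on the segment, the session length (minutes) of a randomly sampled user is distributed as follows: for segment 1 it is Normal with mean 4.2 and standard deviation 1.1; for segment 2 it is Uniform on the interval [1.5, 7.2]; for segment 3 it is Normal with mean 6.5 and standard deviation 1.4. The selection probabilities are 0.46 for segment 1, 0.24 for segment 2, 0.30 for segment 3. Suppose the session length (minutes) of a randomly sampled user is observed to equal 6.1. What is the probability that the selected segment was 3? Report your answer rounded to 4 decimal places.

Likelihoods f(6.1 | ·): 1: 0.0815952; 2: 0.175439; 3: 0.273562.
Posterior ∝ prior × likelihood. Numerator for 3: 0.3·0.273562 = 0.0820686.
Normalizing constant: 0.46·0.0815952 + 0.24·0.175439 + 0.3·0.273562 = 0.161708.
P(3 | observation) = 0.0820686 / 0.161708 = 0.507512.

0.5075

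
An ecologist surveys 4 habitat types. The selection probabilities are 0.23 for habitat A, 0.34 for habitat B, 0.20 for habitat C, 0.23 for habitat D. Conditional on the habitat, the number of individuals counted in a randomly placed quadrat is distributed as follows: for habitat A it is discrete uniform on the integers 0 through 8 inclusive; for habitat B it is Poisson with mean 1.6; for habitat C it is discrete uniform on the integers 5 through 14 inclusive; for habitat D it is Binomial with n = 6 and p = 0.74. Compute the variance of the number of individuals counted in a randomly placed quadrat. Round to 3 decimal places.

Per component, A: μ=4, E[X²]=22.6667; B: μ=1.6, E[X²]=4.16; C: μ=9.5, E[X²]=98.5; D: μ=4.44, E[X²]=20.868.
E[X] = 0.23·4 + 0.34·1.6 + 0.2·9.5 + 0.23·4.44 = 4.3852.
E[X²] = 0.23·22.6667 + 0.34·4.16 + 0.2·98.5 + 0.23·20.868 = 31.1274.
Var(X) = E[X²] − (E[X])² = 31.1274 − 19.23 = 11.8974.

11.897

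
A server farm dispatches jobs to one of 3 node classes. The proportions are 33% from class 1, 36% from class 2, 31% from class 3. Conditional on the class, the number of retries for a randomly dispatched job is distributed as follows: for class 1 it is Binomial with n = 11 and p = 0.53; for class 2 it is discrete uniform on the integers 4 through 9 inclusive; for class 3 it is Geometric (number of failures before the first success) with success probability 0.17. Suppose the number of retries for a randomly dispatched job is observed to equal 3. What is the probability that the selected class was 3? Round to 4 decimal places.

0.6095

Likelihoods P(X=3 | ·): 1: 0.0584917; 2: 0; 3: 0.0972038.
Posterior ∝ prior × likelihood. Numerator for 3: 0.31·0.0972038 = 0.0301332.
Normalizing constant: 0.33·0.0584917 + 0.36·0 + 0.31·0.0972038 = 0.0494354.
P(3 | observation) = 0.0301332 / 0.0494354 = 0.609546.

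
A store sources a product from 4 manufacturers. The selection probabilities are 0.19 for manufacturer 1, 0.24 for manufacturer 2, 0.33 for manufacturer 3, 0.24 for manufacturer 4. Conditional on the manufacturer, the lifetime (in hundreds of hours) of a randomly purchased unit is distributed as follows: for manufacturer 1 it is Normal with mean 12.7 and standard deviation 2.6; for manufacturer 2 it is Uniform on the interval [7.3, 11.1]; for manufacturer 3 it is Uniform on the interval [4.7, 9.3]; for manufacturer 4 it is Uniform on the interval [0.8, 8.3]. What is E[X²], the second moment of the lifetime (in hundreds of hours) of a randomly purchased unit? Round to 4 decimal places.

For each component E[X²] = Var + (mean)², giving 1: 168.05; 2: 85.8433; 3: 50.7633; 4: 25.39.
Overall E[X²] = 0.19·168.05 + 0.24·85.8433 + 0.33·50.7633 + 0.24·25.39 = 75.3774.

75.3774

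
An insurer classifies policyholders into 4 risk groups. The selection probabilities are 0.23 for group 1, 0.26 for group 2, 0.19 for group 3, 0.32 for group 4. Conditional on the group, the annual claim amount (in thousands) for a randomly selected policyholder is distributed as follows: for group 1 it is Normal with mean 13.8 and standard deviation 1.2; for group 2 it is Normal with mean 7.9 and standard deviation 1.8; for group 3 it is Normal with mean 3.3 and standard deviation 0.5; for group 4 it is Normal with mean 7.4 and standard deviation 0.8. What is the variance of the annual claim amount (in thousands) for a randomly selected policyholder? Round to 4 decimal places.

13.4283

Per component, 1: μ=13.8, E[X²]=191.88; 2: μ=7.9, E[X²]=65.65; 3: μ=3.3, E[X²]=11.14; 4: μ=7.4, E[X²]=55.4.
E[X] = 0.23·13.8 + 0.26·7.9 + 0.19·3.3 + 0.32·7.4 = 8.223.
E[X²] = 0.23·191.88 + 0.26·65.65 + 0.19·11.14 + 0.32·55.4 = 81.046.
Var(X) = E[X²] − (E[X])² = 81.046 − 67.6177 = 13.4283.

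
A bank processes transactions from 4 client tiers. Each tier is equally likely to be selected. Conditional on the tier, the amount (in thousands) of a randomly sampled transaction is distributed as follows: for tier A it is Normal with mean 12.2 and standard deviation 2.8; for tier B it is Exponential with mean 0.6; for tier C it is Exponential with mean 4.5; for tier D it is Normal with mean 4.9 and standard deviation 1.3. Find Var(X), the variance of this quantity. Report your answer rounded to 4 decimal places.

25.0975

Per component, A: μ=12.2, E[X²]=156.68; B: μ=0.6, E[X²]=0.72; C: μ=4.5, E[X²]=40.5; D: μ=4.9, E[X²]=25.7.
E[X] = 0.25·12.2 + 0.25·0.6 + 0.25·4.5 + 0.25·4.9 = 5.55.
E[X²] = 0.25·156.68 + 0.25·0.72 + 0.25·40.5 + 0.25·25.7 = 55.9.
Var(X) = E[X²] − (E[X])² = 55.9 − 30.8025 = 25.0975.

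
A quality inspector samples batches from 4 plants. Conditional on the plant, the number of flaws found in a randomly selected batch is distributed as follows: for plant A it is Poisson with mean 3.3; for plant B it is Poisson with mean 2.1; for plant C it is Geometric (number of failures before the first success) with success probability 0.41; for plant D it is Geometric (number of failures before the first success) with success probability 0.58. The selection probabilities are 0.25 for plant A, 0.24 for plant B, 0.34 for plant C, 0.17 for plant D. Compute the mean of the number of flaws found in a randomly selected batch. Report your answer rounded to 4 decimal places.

1.9414

Component means — A: 3.3; B: 2.1; C: 1.43902; D: 0.724138.
E[X] = 0.25·3.3 + 0.24·2.1 + 0.34·1.43902 + 0.17·0.724138 = 1.94137.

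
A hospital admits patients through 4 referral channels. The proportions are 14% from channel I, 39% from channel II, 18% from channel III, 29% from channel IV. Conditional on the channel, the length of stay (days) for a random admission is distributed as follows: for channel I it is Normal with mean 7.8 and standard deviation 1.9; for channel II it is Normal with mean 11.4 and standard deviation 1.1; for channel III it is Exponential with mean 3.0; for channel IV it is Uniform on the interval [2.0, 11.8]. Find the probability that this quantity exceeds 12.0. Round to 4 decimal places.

0.1194

Conditional on each channel, P(X > 12.0): I: 0.0135343; II: 0.29272; III: 0.0183156; IV: 0.
By total probability, P(X > 12.0) = 0.14·0.0135343 + 0.39·0.29272 + 0.18·0.0183156 + 0.29·0 = 0.119353.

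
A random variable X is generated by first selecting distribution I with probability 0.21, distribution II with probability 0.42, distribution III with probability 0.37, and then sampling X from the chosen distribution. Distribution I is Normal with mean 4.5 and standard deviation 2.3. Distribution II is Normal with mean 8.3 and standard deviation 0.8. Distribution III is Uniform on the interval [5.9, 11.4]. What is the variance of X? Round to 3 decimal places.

Per component, I: μ=4.5, E[X²]=25.54; II: μ=8.3, E[X²]=69.53; III: μ=8.65, E[X²]=77.3433.
E[X] = 0.21·4.5 + 0.42·8.3 + 0.37·8.65 = 7.6315.
E[X²] = 0.21·25.54 + 0.42·69.53 + 0.37·77.3433 = 63.183.
Var(X) = E[X²] − (E[X])² = 63.183 − 58.2398 = 4.94324.

4.943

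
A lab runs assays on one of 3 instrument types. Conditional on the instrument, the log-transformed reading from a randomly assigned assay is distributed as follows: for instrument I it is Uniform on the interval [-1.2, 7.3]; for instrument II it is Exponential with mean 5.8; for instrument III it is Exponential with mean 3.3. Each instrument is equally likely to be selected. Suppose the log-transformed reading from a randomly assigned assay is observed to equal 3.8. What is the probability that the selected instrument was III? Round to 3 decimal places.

0.316

Likelihoods f(3.8 | ·): I: 0.117647; II: 0.0895435; III: 0.0958053.
Posterior ∝ prior × likelihood. Numerator for III: 0.333333·0.0958053 = 0.0319351.
Normalizing constant: 0.333333·0.117647 + 0.333333·0.0895435 + 0.333333·0.0958053 = 0.100999.
P(III | observation) = 0.0319351 / 0.100999 = 0.316193.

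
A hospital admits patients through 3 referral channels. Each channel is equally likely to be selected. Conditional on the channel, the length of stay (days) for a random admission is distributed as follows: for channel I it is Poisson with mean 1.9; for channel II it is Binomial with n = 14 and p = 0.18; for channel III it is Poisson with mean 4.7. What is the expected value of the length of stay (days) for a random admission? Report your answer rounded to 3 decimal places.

3.040

Component means — I: 1.9; II: 2.52; III: 4.7.
E[X] = 0.333333·1.9 + 0.333333·2.52 + 0.333333·4.7 = 3.04.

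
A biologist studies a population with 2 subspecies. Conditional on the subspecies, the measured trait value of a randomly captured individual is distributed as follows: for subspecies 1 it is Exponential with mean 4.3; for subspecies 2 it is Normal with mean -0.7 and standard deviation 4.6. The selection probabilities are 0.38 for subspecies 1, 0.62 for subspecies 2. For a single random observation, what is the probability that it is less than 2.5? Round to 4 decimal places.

Conditional on each subspecies, P(X < 2.5): 1: 0.440882; 2: 0.756677.
By total probability, P(X < 2.5) = 0.38·0.440882 + 0.62·0.756677 = 0.636675.

0.6367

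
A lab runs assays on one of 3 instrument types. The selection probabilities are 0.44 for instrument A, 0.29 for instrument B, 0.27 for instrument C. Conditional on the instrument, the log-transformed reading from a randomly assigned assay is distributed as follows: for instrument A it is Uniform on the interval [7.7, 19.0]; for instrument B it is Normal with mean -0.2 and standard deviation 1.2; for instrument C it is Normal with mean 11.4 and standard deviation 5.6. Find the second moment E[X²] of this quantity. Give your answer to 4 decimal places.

127.0855

For each component E[X²] = Var + (mean)², giving A: 188.863; B: 1.48; C: 161.32.
Overall E[X²] = 0.44·188.863 + 0.29·1.48 + 0.27·161.32 = 127.085.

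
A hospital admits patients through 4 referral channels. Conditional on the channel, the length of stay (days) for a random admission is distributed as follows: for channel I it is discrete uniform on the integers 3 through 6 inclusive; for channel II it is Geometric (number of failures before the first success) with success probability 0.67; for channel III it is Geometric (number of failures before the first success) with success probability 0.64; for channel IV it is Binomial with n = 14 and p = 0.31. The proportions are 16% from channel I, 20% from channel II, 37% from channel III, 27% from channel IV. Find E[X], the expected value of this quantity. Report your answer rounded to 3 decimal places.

Component means — I: 4.5; II: 0.492537; III: 0.5625; IV: 4.34.
E[X] = 0.16·4.5 + 0.2·0.492537 + 0.37·0.5625 + 0.27·4.34 = 2.19843.

2.198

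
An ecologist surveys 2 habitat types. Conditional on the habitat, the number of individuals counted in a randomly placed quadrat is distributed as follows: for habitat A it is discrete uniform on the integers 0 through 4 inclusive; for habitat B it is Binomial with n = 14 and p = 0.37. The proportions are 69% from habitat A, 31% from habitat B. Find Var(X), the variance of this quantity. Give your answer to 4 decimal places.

4.5547

Per component, A: μ=2, E[X²]=6; B: μ=5.18, E[X²]=30.0958.
E[X] = 0.69·2 + 0.31·5.18 = 2.9858.
E[X²] = 0.69·6 + 0.31·30.0958 = 13.4697.
Var(X) = E[X²] − (E[X])² = 13.4697 − 8.915 = 4.5547.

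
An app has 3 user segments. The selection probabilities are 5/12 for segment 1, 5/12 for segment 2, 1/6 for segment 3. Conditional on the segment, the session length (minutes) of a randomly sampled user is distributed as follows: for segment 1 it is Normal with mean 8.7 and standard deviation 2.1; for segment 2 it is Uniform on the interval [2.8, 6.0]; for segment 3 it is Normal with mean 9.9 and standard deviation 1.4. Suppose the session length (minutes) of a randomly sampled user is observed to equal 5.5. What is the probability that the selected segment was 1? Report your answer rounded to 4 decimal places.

Likelihoods f(5.5 | ·): 1: 0.0594944; 2: 0.3125; 3: 0.00204126.
Posterior ∝ prior × likelihood. Numerator for 1: 0.416667·0.0594944 = 0.0247893.
Normalizing constant: 0.416667·0.0594944 + 0.416667·0.3125 + 0.166667·0.00204126 = 0.155338.
P(1 | observation) = 0.0247893 / 0.155338 = 0.159583.

0.1596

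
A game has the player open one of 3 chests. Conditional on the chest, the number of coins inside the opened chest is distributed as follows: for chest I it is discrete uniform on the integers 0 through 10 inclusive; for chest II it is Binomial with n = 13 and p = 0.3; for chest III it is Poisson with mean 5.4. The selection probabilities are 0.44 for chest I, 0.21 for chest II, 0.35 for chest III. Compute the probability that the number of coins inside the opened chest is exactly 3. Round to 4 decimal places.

0.1273

Conditional on each chest, P(X = 3): I: 0.0909091; II: 0.218127; III: 0.118533.
By total probability, P(X = 3) = 0.44·0.0909091 + 0.21·0.218127 + 0.35·0.118533 = 0.127293.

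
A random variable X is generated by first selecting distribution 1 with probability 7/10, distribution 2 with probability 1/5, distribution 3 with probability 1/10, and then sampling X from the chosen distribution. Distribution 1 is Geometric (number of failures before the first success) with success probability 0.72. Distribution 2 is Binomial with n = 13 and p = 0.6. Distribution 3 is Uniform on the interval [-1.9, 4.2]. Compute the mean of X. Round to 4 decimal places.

1.9472

Component means — 1: 0.388889; 2: 7.8; 3: 1.15.
E[X] = 0.7·0.388889 + 0.2·7.8 + 0.1·1.15 = 1.94722.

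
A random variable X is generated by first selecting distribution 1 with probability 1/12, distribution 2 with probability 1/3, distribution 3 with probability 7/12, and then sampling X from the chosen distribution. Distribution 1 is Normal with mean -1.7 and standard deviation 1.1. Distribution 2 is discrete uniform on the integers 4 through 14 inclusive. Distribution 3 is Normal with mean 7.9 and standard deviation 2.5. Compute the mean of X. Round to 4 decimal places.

Component means — 1: -1.7; 2: 9; 3: 7.9.
E[X] = 0.0833333·-1.7 + 0.333333·9 + 0.583333·7.9 = 7.46667.

7.4667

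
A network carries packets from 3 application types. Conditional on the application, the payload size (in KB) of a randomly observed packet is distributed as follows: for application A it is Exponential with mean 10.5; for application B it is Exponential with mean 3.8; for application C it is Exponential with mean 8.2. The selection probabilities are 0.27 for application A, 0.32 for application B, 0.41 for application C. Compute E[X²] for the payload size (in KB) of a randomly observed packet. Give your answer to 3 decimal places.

123.913

For each component E[X²] = Var + (mean)², giving A: 220.5; B: 28.88; C: 134.48.
Overall E[X²] = 0.27·220.5 + 0.32·28.88 + 0.41·134.48 = 123.913.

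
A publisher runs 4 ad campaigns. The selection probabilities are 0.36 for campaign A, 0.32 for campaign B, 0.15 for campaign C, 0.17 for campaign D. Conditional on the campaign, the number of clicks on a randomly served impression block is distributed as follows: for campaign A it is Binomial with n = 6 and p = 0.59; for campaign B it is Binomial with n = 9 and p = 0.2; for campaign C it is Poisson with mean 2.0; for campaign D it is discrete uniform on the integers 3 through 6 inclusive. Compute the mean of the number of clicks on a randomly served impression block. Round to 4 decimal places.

Component means — A: 3.54; B: 1.8; C: 2; D: 4.5.
E[X] = 0.36·3.54 + 0.32·1.8 + 0.15·2 + 0.17·4.5 = 2.9154.

2.9154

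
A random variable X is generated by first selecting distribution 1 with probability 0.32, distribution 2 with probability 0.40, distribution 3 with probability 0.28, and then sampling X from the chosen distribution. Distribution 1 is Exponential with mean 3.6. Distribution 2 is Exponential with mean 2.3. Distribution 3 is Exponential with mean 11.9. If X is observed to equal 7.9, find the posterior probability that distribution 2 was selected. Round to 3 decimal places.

0.203

Likelihoods f(7.9 | ·): 1: 0.0309501; 2: 0.0140141; 3: 0.0432653.
Posterior ∝ prior × likelihood. Numerator for 2: 0.4·0.0140141 = 0.00560564.
Normalizing constant: 0.32·0.0309501 + 0.4·0.0140141 + 0.28·0.0432653 = 0.027624.
P(2 | observation) = 0.00560564 / 0.027624 = 0.202927.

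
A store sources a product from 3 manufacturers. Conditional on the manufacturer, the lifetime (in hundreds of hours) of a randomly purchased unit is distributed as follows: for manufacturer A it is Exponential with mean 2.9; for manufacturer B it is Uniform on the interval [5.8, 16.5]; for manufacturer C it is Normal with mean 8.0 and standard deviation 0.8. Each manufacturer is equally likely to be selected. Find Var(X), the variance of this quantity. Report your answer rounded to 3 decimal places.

17.752

Per component, A: μ=2.9, E[X²]=16.82; B: μ=11.15, E[X²]=133.863; C: μ=8, E[X²]=64.64.
E[X] = 0.333333·2.9 + 0.333333·11.15 + 0.333333·8 = 7.35.
E[X²] = 0.333333·16.82 + 0.333333·133.863 + 0.333333·64.64 = 71.7744.
Var(X) = E[X²] − (E[X])² = 71.7744 − 54.0225 = 17.7519.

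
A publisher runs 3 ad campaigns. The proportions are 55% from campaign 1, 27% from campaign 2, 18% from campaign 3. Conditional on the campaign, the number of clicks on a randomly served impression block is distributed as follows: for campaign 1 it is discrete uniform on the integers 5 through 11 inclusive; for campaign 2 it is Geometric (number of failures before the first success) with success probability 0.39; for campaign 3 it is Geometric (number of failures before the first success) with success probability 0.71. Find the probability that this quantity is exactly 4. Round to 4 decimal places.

0.0155

Conditional on each campaign, P(X = 4): 1: 0; 2: 0.0539988; 3: 0.0050217.
By total probability, P(X = 4) = 0.55·0 + 0.27·0.0539988 + 0.18·0.0050217 = 0.0154836.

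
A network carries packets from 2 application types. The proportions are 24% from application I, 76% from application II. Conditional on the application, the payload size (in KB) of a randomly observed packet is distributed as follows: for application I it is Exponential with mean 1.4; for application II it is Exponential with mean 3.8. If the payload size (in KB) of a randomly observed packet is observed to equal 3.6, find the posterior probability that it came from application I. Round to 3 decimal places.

0.145

Likelihoods f(3.6 | ·): I: 0.0545902; II: 0.102042.
Posterior ∝ prior × likelihood. Numerator for I: 0.24·0.0545902 = 0.0131016.
Normalizing constant: 0.24·0.0545902 + 0.76·0.102042 = 0.0906537.
P(I | observation) = 0.0131016 / 0.0906537 = 0.144524.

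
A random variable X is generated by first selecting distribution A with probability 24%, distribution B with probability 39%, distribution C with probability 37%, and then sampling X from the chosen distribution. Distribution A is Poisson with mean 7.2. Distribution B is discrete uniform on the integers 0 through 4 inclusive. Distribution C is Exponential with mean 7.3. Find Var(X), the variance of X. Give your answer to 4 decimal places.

28.8105

Per component, A: μ=7.2, E[X²]=59.04; B: μ=2, E[X²]=6; C: μ=7.3, E[X²]=106.58.
E[X] = 0.24·7.2 + 0.39·2 + 0.37·7.3 = 5.209.
E[X²] = 0.24·59.04 + 0.39·6 + 0.37·106.58 = 55.9442.
Var(X) = E[X²] − (E[X])² = 55.9442 − 27.1337 = 28.8105.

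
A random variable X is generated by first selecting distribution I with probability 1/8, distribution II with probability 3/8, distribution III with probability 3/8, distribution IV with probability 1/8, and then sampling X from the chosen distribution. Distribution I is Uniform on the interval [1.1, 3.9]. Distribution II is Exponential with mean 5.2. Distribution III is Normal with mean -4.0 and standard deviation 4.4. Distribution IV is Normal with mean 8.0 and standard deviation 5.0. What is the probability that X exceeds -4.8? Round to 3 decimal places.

0.839

Conditional on each component, P(X > -4.8): I: 1; II: 1; III: 0.572137; IV: 0.994766.
By total probability, P(X > -4.8) = 0.125·1 + 0.375·1 + 0.375·0.572137 + 0.125·0.994766 = 0.838897.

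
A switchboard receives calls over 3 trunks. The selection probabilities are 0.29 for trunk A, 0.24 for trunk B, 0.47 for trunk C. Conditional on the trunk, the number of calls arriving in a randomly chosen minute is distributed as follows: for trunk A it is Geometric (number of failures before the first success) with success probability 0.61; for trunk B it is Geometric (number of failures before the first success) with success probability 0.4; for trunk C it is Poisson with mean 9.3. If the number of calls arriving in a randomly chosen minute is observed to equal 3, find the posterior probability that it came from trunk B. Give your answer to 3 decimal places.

0.561

Likelihoods P(X=3 | ·): A: 0.0361846; B: 0.0864; C: 0.0122563.
Posterior ∝ prior × likelihood. Numerator for B: 0.24·0.0864 = 0.020736.
Normalizing constant: 0.29·0.0361846 + 0.24·0.0864 + 0.47·0.0122563 = 0.03699.
P(B | observation) = 0.020736 / 0.03699 = 0.560584.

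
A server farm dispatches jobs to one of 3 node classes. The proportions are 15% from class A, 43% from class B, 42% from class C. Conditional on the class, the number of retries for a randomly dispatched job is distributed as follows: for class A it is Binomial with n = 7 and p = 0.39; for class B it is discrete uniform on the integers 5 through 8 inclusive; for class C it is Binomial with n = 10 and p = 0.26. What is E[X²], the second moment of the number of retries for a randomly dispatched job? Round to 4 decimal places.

For each component E[X²] = Var + (mean)², giving A: 9.1182; B: 43.5; C: 8.684.
Overall E[X²] = 0.15·9.1182 + 0.43·43.5 + 0.42·8.684 = 23.72.

23.7200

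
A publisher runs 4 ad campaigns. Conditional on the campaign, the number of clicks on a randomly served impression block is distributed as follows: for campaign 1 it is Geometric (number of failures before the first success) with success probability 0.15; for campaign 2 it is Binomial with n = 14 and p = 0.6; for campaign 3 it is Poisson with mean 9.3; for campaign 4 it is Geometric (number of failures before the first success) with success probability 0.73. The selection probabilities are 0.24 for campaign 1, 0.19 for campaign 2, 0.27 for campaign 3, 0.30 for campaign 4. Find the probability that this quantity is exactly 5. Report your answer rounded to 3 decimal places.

Conditional on each campaign, P(X = 5): 1: 0.0665558; 2: 0.0408094; 3: 0.0530023; 4: 0.00104747.
By total probability, P(X = 5) = 0.24·0.0665558 + 0.19·0.0408094 + 0.27·0.0530023 + 0.3·0.00104747 = 0.038352.

0.038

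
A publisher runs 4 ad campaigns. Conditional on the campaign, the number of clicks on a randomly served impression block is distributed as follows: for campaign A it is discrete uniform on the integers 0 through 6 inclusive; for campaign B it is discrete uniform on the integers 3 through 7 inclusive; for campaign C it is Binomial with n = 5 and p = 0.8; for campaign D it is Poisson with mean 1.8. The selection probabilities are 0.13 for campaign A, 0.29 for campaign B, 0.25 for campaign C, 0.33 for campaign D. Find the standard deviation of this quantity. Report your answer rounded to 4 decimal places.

Per component, A: μ=3, E[X²]=13; B: μ=5, E[X²]=27; C: μ=4, E[X²]=16.8; D: μ=1.8, E[X²]=5.04.
E[X] = 0.13·3 + 0.29·5 + 0.25·4 + 0.33·1.8 = 3.434.
E[X²] = 0.13·13 + 0.29·27 + 0.25·16.8 + 0.33·5.04 = 15.3832.
Var(X) = E[X²] − (E[X])² = 15.3832 − 11.7924 = 3.59084.
SD(X) = √3.59084 = 1.89495.

1.8950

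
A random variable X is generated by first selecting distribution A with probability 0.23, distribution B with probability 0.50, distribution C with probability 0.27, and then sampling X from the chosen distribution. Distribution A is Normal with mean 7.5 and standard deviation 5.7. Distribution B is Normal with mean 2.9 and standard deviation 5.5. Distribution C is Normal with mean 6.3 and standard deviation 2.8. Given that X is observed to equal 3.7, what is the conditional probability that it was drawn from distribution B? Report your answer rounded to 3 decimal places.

0.486

Likelihoods f(3.7 | ·): A: 0.0560435; B: 0.0717717; C: 0.0925802.
Posterior ∝ prior × likelihood. Numerator for B: 0.5·0.0717717 = 0.0358858.
Normalizing constant: 0.23·0.0560435 + 0.5·0.0717717 + 0.27·0.0925802 = 0.0737725.
P(B | observation) = 0.0358858 / 0.0737725 = 0.486439.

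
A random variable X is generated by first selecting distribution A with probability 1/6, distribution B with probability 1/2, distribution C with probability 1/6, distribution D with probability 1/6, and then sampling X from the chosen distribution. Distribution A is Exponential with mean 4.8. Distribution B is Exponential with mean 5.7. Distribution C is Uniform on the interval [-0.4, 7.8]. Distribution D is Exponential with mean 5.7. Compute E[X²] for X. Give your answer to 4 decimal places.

54.2156

For each component E[X²] = Var + (mean)², giving A: 46.08; B: 64.98; C: 19.2933; D: 64.98.
Overall E[X²] = 0.166667·46.08 + 0.5·64.98 + 0.166667·19.2933 + 0.166667·64.98 = 54.2156.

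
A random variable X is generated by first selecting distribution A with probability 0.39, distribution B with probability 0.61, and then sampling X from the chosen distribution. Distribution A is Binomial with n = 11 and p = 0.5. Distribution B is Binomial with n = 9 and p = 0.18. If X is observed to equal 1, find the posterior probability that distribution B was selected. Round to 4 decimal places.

0.9897

Likelihoods P(X=1 | ·): A: 0.00537109; B: 0.331151.
Posterior ∝ prior × likelihood. Numerator for B: 0.61·0.331151 = 0.202002.
Normalizing constant: 0.39·0.00537109 + 0.61·0.331151 = 0.204097.
P(B | observation) = 0.202002 / 0.204097 = 0.989737.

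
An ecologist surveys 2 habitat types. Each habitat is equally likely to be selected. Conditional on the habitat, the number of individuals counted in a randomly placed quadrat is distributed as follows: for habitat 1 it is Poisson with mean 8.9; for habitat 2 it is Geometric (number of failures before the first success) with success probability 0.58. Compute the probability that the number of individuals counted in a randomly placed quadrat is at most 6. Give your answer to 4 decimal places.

Conditional on each habitat, P(X ≤ 6): 1: 0.216042; 2: 0.997695.
By total probability, P(X ≤ 6) = 0.5·0.216042 + 0.5·0.997695 = 0.606868.

0.6069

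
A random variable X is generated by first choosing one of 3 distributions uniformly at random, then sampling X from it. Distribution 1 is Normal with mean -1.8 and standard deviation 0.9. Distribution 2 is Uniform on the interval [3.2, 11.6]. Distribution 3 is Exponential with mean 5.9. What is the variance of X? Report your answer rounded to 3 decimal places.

Per component, 1: μ=-1.8, E[X²]=4.05; 2: μ=7.4, E[X²]=60.64; 3: μ=5.9, E[X²]=69.62.
E[X] = 0.333333·-1.8 + 0.333333·7.4 + 0.333333·5.9 = 3.83333.
E[X²] = 0.333333·4.05 + 0.333333·60.64 + 0.333333·69.62 = 44.77.
Var(X) = E[X²] − (E[X])² = 44.77 − 14.6944 = 30.0756.

30.076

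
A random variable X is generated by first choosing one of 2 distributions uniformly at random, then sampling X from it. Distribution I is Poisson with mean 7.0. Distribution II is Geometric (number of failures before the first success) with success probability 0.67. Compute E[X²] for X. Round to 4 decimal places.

For each component E[X²] = Var + (mean)², giving I: 56; II: 0.977723.
Overall E[X²] = 0.5·56 + 0.5·0.977723 = 28.4889.

28.4889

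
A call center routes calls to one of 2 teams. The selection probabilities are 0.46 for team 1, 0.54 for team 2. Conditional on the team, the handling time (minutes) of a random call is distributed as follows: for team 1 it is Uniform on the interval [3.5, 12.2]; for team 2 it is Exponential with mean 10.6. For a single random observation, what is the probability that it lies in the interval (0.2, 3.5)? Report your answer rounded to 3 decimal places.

Conditional on each team, P(0.2 < X < 3.5): 1: 0; 2: 0.262521.
By total probability, P(0.2 < X < 3.5) = 0.46·0 + 0.54·0.262521 = 0.141761.

0.142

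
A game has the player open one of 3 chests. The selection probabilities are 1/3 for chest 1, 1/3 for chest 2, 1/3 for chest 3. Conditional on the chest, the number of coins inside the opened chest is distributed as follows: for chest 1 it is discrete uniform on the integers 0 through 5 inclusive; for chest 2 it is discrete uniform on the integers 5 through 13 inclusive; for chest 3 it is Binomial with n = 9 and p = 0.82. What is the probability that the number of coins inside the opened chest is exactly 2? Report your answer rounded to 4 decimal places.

Conditional on each chest, P(X = 2): 1: 0.166667; 2: 0; 3: 0.000148196.
By total probability, P(X = 2) = 0.333333·0.166667 + 0.333333·0 + 0.333333·0.000148196 = 0.055605.

0.0556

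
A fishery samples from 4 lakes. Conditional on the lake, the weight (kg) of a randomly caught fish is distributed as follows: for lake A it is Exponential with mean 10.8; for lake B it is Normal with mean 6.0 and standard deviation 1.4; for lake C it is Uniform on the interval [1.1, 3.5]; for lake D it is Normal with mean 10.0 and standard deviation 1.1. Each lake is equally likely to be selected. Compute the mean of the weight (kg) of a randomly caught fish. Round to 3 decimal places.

7.275

Component means — A: 10.8; B: 6; C: 2.3; D: 10.
E[X] = 0.25·10.8 + 0.25·6 + 0.25·2.3 + 0.25·10 = 7.275.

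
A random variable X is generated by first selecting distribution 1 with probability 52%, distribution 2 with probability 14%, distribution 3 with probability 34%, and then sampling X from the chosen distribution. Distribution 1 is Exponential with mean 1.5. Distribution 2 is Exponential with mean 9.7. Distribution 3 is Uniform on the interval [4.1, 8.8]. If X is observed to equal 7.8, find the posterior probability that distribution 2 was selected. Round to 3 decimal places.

Likelihoods f(7.8 | ·): 1: 0.00367771; 2: 0.0461319; 3: 0.212766.
Posterior ∝ prior × likelihood. Numerator for 2: 0.14·0.0461319 = 0.00645847.
Normalizing constant: 0.52·0.00367771 + 0.14·0.0461319 + 0.34·0.212766 = 0.0807113.
P(2 | observation) = 0.00645847 / 0.0807113 = 0.0800194.

0.080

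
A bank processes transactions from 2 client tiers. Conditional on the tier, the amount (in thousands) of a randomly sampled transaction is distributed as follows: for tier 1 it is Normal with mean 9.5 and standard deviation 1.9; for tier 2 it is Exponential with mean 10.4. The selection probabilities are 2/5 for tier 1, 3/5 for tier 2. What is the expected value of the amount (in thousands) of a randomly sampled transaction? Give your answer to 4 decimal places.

10.0400

Component means — 1: 9.5; 2: 10.4.
E[X] = 0.4·9.5 + 0.6·10.4 = 10.04.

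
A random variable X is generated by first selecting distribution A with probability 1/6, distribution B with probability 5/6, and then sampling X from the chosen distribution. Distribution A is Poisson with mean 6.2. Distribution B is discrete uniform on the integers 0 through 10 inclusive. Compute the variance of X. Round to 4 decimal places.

9.5667

Per component, A: μ=6.2, E[X²]=44.64; B: μ=5, E[X²]=35.
E[X] = 0.166667·6.2 + 0.833333·5 = 5.2.
E[X²] = 0.166667·44.64 + 0.833333·35 = 36.6067.
Var(X) = E[X²] − (E[X])² = 36.6067 − 27.04 = 9.56667.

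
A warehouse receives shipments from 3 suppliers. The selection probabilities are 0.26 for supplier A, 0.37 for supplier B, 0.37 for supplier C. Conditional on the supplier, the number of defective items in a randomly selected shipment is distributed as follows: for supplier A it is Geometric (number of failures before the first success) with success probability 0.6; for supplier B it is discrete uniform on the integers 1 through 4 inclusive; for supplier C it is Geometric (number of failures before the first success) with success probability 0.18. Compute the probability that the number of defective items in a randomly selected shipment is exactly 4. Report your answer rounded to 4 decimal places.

Conditional on each supplier, P(X = 4): A: 0.01536; B: 0.25; C: 0.0813819.
By total probability, P(X = 4) = 0.26·0.01536 + 0.37·0.25 + 0.37·0.0813819 = 0.126605.

0.1266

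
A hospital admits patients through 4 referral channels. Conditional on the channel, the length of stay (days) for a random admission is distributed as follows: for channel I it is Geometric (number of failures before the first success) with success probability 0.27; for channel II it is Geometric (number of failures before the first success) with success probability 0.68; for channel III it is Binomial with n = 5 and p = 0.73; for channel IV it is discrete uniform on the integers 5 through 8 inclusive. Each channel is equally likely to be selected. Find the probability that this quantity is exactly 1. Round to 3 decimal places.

Conditional on each channel, P(X = 1): I: 0.1971; II: 0.2176; III: 0.0193976; IV: 0.
By total probability, P(X = 1) = 0.25·0.1971 + 0.25·0.2176 + 0.25·0.0193976 + 0.25·0 = 0.108524.

0.109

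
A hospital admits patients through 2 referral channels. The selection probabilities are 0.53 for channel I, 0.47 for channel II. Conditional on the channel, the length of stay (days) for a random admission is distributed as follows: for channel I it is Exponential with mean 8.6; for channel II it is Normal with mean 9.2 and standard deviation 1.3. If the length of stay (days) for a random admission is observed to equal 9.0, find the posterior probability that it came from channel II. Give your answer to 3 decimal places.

Likelihoods f(9.0 | ·): I: 0.0408326; II: 0.303268.
Posterior ∝ prior × likelihood. Numerator for II: 0.47·0.303268 = 0.142536.
Normalizing constant: 0.53·0.0408326 + 0.47·0.303268 = 0.164177.
P(II | observation) = 0.142536 / 0.164177 = 0.868184.

0.868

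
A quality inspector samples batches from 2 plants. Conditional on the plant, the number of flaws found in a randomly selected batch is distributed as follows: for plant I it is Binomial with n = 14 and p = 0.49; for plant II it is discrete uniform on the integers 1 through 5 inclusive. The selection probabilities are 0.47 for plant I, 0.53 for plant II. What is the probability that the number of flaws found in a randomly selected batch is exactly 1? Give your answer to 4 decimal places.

0.1065

Conditional on each plant, P(X = 1): I: 0.00108327; II: 0.2.
By total probability, P(X = 1) = 0.47·0.00108327 + 0.53·0.2 = 0.106509.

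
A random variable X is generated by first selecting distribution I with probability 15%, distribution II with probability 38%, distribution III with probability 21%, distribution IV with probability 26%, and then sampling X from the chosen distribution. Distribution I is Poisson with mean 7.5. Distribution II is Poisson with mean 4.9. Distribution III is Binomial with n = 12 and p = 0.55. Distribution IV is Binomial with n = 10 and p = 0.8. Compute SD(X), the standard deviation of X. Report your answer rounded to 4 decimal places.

Per component, I: μ=7.5, E[X²]=63.75; II: μ=4.9, E[X²]=28.91; III: μ=6.6, E[X²]=46.53; IV: μ=8, E[X²]=65.6.
E[X] = 0.15·7.5 + 0.38·4.9 + 0.21·6.6 + 0.26·8 = 6.453.
E[X²] = 0.15·63.75 + 0.38·28.91 + 0.21·46.53 + 0.26·65.6 = 47.3756.
Var(X) = E[X²] − (E[X])² = 47.3756 − 41.6412 = 5.73439.
SD(X) = √5.73439 = 2.39466.

2.3947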